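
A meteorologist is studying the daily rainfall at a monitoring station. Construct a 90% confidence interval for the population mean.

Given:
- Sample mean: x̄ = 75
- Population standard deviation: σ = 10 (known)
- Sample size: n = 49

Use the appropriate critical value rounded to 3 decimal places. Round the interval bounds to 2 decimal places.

The population standard deviation σ is known, so use a z-interval (standard normal critical value).

For 90% confidence, z* = 1.645 (from standard normal table)

Standard error: SE = σ/√n = 10/√49 = 1.428571

Margin of error: E = z* × SE = 1.645 × 1.428571 = 2.3500

Z-interval: x̄ ± E = 75 ± 2.3500 = (72.6500, 77.3500)

Rounded to 2 decimal places:

(72.65, 77.35)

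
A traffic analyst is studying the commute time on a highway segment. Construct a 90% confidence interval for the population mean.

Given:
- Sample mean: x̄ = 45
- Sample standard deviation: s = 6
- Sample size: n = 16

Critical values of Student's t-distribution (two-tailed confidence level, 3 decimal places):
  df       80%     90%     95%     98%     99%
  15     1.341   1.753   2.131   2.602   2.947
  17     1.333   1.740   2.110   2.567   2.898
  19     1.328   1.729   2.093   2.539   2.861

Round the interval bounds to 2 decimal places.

The population standard deviation σ is unknown (only the sample standard deviation s is given), so use a t-interval with df = n - 1 = 16 - 1 = 15.

For 90% confidence with df = 15, t* = 1.753 (from t-table)

Standard error: SE = s/√n = 6/√16 = 1.500000

Margin of error: E = t* × SE = 1.753 × 1.500000 = 2.6295

T-interval: x̄ ± E = 45 ± 2.6295 = (42.3705, 47.6295)

Rounded to 2 decimal places:

(42.37, 47.63)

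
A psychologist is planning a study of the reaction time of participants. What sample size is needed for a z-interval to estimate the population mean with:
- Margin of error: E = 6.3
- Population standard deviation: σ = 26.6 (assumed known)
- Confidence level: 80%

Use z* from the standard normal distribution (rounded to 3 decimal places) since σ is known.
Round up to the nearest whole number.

Using z* since population σ is known (z-interval formula).

For 80% confidence, z* = 1.282 (from standard normal table)

Sample size formula for z-interval: n = (z*σ/E)²

n = (1.282 × 26.6 / 6.3)²
  = (5.412889)²
  = 29.2994

Round up to the nearest whole number: n = 30

30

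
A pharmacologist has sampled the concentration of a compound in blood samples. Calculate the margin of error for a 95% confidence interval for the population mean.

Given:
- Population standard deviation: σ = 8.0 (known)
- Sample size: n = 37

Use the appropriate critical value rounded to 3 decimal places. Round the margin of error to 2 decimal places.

The population standard deviation σ is known, so use the z-interval margin of error formula.

For 95% confidence, z* = 1.96 (from standard normal table)

Margin of error formula for z-interval: E = z* × σ/√n

E = 1.96 × 8.0/√37
  = 1.96 × 1.315192
  = 2.5778

Rounded to 2 decimal places:

2.58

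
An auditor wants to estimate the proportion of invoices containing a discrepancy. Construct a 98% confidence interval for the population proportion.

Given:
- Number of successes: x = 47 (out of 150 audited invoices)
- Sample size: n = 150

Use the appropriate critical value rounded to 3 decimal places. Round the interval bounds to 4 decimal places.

Sample proportion: p̂ = 47/150 = 0.313333

Check conditions for normal approximation:
  np̂ = 47 ≥ 10 ✓
  n(1-p̂) = 103 ≥ 10 ✓

The sample is large enough, so use a z-interval (normal approximation) for the proportion.

For 98% confidence, z* = 2.326 (from standard normal table)

Standard error: SE = √(p̂(1-p̂)/n) = √(0.313333×0.686667/150) = 0.03787308

Margin of error: E = z* × SE = 2.326 × 0.03787308 = 0.088093

Z-interval: p̂ ± E = 0.313333 ± 0.088093 = (0.225241, 0.401426)

Rounded to 4 decimal places:

(0.2252, 0.4014)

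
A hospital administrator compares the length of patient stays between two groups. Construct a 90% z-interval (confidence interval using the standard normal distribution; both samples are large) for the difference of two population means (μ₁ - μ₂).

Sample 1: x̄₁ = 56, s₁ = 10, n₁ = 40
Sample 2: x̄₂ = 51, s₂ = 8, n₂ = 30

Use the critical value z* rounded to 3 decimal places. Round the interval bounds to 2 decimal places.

Both samples are large (n₁ = 40 ≥ 30, n₂ = 30 ≥ 30), so a z-interval for the difference of means applies.

Point estimate: x̄₁ - x̄₂ = 56 - 51 = 5

Standard error: SE = √(s₁²/n₁ + s₂²/n₂)
= √(10²/40 + 8²/30)
= √(2.500000 + 2.133333)
= 2.152518

For 90% confidence, z* = 1.645 (from standard normal table)
Margin of error: E = z* × SE = 1.645 × 2.152518 = 3.5409

Z-interval: (x̄₁ - x̄₂) ± E = 5 ± 3.5409 = (1.4591, 8.5409)

Rounded to 2 decimal places:

(1.46, 8.54)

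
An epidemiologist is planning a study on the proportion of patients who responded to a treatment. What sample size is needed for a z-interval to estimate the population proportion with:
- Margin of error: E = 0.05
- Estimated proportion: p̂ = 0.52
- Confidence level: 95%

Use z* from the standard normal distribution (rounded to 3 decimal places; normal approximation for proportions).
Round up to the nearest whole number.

Using z* for proportion z-interval (normal approximation).

For 95% confidence, z* = 1.96 (from standard normal table)

Sample size formula for proportion z-interval: n = z*²p̂(1-p̂)/E²

n = 1.96² × 0.52 × 0.48 / 0.05²
  = 3.8416 × 0.2496 / 0.0025
  = 383.5453

Round up to the nearest whole number: n = 384

384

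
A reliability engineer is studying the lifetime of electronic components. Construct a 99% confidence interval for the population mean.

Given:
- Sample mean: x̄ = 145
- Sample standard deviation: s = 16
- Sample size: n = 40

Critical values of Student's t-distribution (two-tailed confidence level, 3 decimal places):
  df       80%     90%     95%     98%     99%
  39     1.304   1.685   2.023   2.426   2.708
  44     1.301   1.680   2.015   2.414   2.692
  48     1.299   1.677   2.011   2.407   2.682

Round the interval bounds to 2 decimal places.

The population standard deviation σ is unknown (only the sample standard deviation s is given), so use a t-interval with df = n - 1 = 40 - 1 = 39.

For 99% confidence with df = 39, t* = 2.708 (from t-table)

Standard error: SE = s/√n = 16/√40 = 2.529822

Margin of error: E = t* × SE = 2.708 × 2.529822 = 6.8508

T-interval: x̄ ± E = 145 ± 6.8508 = (138.1492, 151.8508)

Rounded to 2 decimal places:

(138.15, 151.85)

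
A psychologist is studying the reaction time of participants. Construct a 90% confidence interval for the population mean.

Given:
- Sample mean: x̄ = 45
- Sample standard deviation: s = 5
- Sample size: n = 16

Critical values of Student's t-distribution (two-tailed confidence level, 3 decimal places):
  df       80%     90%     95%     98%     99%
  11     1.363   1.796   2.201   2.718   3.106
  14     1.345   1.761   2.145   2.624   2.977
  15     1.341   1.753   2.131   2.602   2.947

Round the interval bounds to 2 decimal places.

The population standard deviation σ is unknown (only the sample standard deviation s is given), so use a t-interval with df = n - 1 = 16 - 1 = 15.

For 90% confidence with df = 15, t* = 1.753 (from t-table)

Standard error: SE = s/√n = 5/√16 = 1.250000

Margin of error: E = t* × SE = 1.753 × 1.250000 = 2.1912

T-interval: x̄ ± E = 45 ± 2.1912 = (42.8088, 47.1912)

Rounded to 2 decimal places:

(42.81, 47.19)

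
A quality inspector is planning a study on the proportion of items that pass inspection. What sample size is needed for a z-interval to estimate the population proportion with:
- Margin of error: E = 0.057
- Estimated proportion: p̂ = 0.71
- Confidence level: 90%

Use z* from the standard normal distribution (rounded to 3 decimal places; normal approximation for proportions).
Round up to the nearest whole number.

Using z* for proportion z-interval (normal approximation).

For 90% confidence, z* = 1.645 (from standard normal table)

Sample size formula for proportion z-interval: n = z*²p̂(1-p̂)/E²

n = 1.645² × 0.71 × 0.29 / 0.057²
  = 2.706025 × 0.2059 / 0.003249
  = 171.4899

Round up to the nearest whole number: n = 172

172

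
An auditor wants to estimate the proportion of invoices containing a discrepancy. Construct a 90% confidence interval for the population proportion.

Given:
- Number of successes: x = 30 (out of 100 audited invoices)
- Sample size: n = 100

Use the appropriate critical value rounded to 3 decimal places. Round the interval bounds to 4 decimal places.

Sample proportion: p̂ = 30/100 = 0.300000

Check conditions for normal approximation:
  np̂ = 30 ≥ 10 ✓
  n(1-p̂) = 70 ≥ 10 ✓

The sample is large enough, so use a z-interval (normal approximation) for the proportion.

For 90% confidence, z* = 1.645 (from standard normal table)

Standard error: SE = √(p̂(1-p̂)/n) = √(0.300000×0.700000/100) = 0.04582576

Margin of error: E = z* × SE = 1.645 × 0.04582576 = 0.075383

Z-interval: p̂ ± E = 0.300000 ± 0.075383 = (0.224617, 0.375383)

Rounded to 4 decimal places:

(0.2246, 0.3754)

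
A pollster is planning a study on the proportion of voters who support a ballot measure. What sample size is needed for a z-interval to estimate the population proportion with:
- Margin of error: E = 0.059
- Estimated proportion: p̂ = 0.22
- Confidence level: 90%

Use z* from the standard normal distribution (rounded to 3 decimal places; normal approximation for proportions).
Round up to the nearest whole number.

Using z* for proportion z-interval (normal approximation).

For 90% confidence, z* = 1.645 (from standard normal table)

Sample size formula for proportion z-interval: n = z*²p̂(1-p̂)/E²

n = 1.645² × 0.22 × 0.78 / 0.059²
  = 2.706025 × 0.1716 / 0.003481
  = 133.3967

Round up to the nearest whole number: n = 134

134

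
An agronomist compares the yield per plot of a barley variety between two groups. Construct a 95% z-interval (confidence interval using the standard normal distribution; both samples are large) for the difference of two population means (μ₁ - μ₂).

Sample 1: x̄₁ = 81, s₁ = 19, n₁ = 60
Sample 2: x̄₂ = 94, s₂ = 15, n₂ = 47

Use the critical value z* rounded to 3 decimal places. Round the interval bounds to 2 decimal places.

Both samples are large (n₁ = 60 ≥ 30, n₂ = 47 ≥ 30), so a z-interval for the difference of means applies.

Point estimate: x̄₁ - x̄₂ = 81 - 94 = -13

Standard error: SE = √(s₁²/n₁ + s₂²/n₂)
= √(19²/60 + 15²/47)
= √(6.016667 + 4.787234)
= 3.286929

For 95% confidence, z* = 1.96 (from standard normal table)
Margin of error: E = z* × SE = 1.96 × 3.286929 = 6.4424

Z-interval: (x̄₁ - x̄₂) ± E = -13 ± 6.4424 = (-19.4424, -6.5576)

Rounded to 2 decimal places:

(-19.44, -6.56)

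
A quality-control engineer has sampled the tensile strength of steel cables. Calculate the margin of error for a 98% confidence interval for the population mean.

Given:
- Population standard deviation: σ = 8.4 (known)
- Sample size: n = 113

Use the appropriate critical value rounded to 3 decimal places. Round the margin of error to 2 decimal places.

The population standard deviation σ is known, so use the z-interval margin of error formula.

For 98% confidence, z* = 2.326 (from standard normal table)

Margin of error formula for z-interval: E = z* × σ/√n

E = 2.326 × 8.4/√113
  = 2.326 × 0.790206
  = 1.8380

Rounded to 2 decimal places:

1.84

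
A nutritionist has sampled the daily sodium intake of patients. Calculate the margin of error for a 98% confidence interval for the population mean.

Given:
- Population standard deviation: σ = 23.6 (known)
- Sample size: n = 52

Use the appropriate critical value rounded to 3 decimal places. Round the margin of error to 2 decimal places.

The population standard deviation σ is known, so use the z-interval margin of error formula.

For 98% confidence, z* = 2.326 (from standard normal table)

Margin of error formula for z-interval: E = z* × σ/√n

E = 2.326 × 23.6/√52
  = 2.326 × 3.272731
  = 7.6124

Rounded to 2 decimal places:

7.61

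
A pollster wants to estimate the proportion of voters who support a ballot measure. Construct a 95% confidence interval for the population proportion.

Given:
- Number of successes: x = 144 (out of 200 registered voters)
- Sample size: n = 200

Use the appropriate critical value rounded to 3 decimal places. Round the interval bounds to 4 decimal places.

Sample proportion: p̂ = 144/200 = 0.720000

Check conditions for normal approximation:
  np̂ = 144 ≥ 10 ✓
  n(1-p̂) = 56 ≥ 10 ✓

The sample is large enough, so use a z-interval (normal approximation) for the proportion.

For 95% confidence, z* = 1.96 (from standard normal table)

Standard error: SE = √(p̂(1-p̂)/n) = √(0.720000×0.280000/200) = 0.03174902

Margin of error: E = z* × SE = 1.96 × 0.03174902 = 0.062228

Z-interval: p̂ ± E = 0.720000 ± 0.062228 = (0.657772, 0.782228)

Rounded to 4 decimal places:

(0.6578, 0.7822)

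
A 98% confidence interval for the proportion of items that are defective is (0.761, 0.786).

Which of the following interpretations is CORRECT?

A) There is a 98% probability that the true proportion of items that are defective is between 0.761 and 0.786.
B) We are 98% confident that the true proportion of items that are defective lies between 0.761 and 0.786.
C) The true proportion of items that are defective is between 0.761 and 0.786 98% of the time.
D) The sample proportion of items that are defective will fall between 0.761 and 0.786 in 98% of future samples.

A confidence interval represents our confidence in the procedure, not a probability statement about the parameter.

Key concept: If we repeated this sampling process many times and computed a 98% CI each time, about 98% of those intervals would contain the true population parameter.

For this specific interval (0.761, 0.786):
- Midpoint (point estimate): 0.7735
- Margin of error: 0.0125

The correct interpretation is the one stating confidence that the true parameter lies in the interval — option B.

B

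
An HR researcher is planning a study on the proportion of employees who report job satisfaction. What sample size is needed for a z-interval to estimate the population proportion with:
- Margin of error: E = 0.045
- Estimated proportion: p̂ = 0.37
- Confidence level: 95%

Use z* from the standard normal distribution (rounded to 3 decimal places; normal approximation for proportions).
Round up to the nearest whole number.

Using z* for proportion z-interval (normal approximation).

For 95% confidence, z* = 1.96 (from standard normal table)

Sample size formula for proportion z-interval: n = z*²p̂(1-p̂)/E²

n = 1.96² × 0.37 × 0.63 / 0.045²
  = 3.8416 × 0.2331 / 0.002025
  = 442.2108

Round up to the nearest whole number: n = 443

443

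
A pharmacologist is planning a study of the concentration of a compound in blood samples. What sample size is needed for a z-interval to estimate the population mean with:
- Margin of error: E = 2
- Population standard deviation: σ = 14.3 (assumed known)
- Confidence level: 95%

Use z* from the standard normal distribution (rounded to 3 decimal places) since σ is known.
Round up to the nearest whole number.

Using z* since population σ is known (z-interval formula).

For 95% confidence, z* = 1.96 (from standard normal table)

Sample size formula for z-interval: n = (z*σ/E)²

n = (1.96 × 14.3 / 2)²
  = (14.014000)²
  = 196.3922

Round up to the nearest whole number: n = 197

197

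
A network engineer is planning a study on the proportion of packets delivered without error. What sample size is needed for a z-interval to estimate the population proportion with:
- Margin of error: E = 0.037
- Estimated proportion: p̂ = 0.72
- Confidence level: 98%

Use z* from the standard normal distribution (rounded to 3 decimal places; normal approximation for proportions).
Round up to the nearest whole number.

Using z* for proportion z-interval (normal approximation).

For 98% confidence, z* = 2.326 (from standard normal table)

Sample size formula for proportion z-interval: n = z*²p̂(1-p̂)/E²

n = 2.326² × 0.72 × 0.28 / 0.037²
  = 5.410276 × 0.2016 / 0.001369
  = 796.7214

Round up to the nearest whole number: n = 797

797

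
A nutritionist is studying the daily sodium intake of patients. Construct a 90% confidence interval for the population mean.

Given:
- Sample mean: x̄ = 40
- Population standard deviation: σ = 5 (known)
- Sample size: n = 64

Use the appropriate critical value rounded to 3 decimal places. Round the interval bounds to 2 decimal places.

The population standard deviation σ is known, so use a z-interval (standard normal critical value).

For 90% confidence, z* = 1.645 (from standard normal table)

Standard error: SE = σ/√n = 5/√64 = 0.625000

Margin of error: E = z* × SE = 1.645 × 0.625000 = 1.0281

Z-interval: x̄ ± E = 40 ± 1.0281 = (38.9719, 41.0281)

Rounded to 2 decimal places:

(38.97, 41.03)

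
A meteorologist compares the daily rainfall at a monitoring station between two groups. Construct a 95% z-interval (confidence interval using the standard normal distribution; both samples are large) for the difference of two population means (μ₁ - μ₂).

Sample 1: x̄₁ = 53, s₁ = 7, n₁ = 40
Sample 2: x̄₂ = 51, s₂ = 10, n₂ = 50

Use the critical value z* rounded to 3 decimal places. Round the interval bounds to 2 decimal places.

Both samples are large (n₁ = 40 ≥ 30, n₂ = 50 ≥ 30), so a z-interval for the difference of means applies.

Point estimate: x̄₁ - x̄₂ = 53 - 51 = 2

Standard error: SE = √(s₁²/n₁ + s₂²/n₂)
= √(7²/40 + 10²/50)
= √(1.225000 + 2.000000)
= 1.795828

For 95% confidence, z* = 1.96 (from standard normal table)
Margin of error: E = z* × SE = 1.96 × 1.795828 = 3.5198

Z-interval: (x̄₁ - x̄₂) ± E = 2 ± 3.5198 = (-1.5198, 5.5198)

Rounded to 2 decimal places:

(-1.52, 5.52)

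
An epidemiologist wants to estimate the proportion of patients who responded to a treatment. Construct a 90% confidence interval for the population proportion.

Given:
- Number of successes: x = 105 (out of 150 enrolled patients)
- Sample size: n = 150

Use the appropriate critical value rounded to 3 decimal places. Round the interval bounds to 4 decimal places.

Sample proportion: p̂ = 105/150 = 0.7000000

Check conditions for normal approximation:
  np̂ = 105 ≥ 10 ✓
  n(1-p̂) = 45 ≥ 10 ✓

The sample is large enough, so use a z-interval (normal approximation) for the proportion.

For 90% confidence, z* = 1.645 (from standard normal table)

Standard error: SE = √(p̂(1-p̂)/n) = √(0.7000000×0.3000000/150) = 0.037416574

Margin of error: E = z* × SE = 1.645 × 0.037416574 = 0.0615503

Z-interval: p̂ ± E = 0.7000000 ± 0.0615503 = (0.6384497, 0.7615503)

Rounded to 4 decimal places:

(0.6384, 0.7616)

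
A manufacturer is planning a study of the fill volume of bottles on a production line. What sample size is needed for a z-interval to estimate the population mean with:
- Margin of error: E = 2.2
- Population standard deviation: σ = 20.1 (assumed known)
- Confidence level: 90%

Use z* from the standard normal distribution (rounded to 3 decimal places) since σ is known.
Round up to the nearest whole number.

Using z* since population σ is known (z-interval formula).

For 90% confidence, z* = 1.645 (from standard normal table)

Sample size formula for z-interval: n = (z*σ/E)²

n = (1.645 × 20.1 / 2.2)²
  = (15.029318)²
  = 225.8804

Round up to the nearest whole number: n = 226

226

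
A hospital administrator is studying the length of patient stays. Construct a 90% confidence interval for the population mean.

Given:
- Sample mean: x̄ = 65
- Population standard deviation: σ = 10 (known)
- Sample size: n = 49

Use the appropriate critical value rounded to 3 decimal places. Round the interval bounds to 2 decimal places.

The population standard deviation σ is known, so use a z-interval (standard normal critical value).

For 90% confidence, z* = 1.645 (from standard normal table)

Standard error: SE = σ/√n = 10/√49 = 1.428571

Margin of error: E = z* × SE = 1.645 × 1.428571 = 2.3500

Z-interval: x̄ ± E = 65 ± 2.3500 = (62.6500, 67.3500)

Rounded to 2 decimal places:

(62.65, 67.35)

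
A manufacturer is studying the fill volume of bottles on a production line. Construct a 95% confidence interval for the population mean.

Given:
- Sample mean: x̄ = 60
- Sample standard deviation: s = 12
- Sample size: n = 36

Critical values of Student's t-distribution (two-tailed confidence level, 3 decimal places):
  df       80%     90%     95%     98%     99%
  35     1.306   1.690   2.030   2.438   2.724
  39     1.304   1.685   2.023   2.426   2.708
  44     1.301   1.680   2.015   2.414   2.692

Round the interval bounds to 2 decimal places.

The population standard deviation σ is unknown (only the sample standard deviation s is given), so use a t-interval with df = n - 1 = 36 - 1 = 35.

For 95% confidence with df = 35, t* = 2.030 (from t-table)

Standard error: SE = s/√n = 12/√36 = 2.000000

Margin of error: E = t* × SE = 2.030 × 2.000000 = 4.0600

T-interval: x̄ ± E = 60 ± 4.0600 = (55.9400, 64.0600)

Rounded to 2 decimal places:

(55.94, 64.06)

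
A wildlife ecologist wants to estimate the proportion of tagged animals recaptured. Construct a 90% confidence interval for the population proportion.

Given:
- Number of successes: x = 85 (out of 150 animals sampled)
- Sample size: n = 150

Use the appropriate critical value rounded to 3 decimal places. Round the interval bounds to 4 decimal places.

Sample proportion: p̂ = 85/150 = 0.566667

Check conditions for normal approximation:
  np̂ = 85 ≥ 10 ✓
  n(1-p̂) = 65 ≥ 10 ✓

The sample is large enough, so use a z-interval (normal approximation) for the proportion.

For 90% confidence, z* = 1.645 (from standard normal table)

Standard error: SE = √(p̂(1-p̂)/n) = √(0.566667×0.433333/150) = 0.04046031

Margin of error: E = z* × SE = 1.645 × 0.04046031 = 0.066557

Z-interval: p̂ ± E = 0.566667 ± 0.066557 = (0.500109, 0.633224)

Rounded to 4 decimal places:

(0.5001, 0.6332)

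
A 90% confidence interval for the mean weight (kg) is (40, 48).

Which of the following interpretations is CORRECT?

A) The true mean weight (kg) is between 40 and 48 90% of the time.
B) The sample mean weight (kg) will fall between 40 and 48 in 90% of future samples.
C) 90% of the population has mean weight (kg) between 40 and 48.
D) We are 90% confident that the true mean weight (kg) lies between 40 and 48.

A confidence interval represents our confidence in the procedure, not a probability statement about the parameter.

Key concept: If we repeated this sampling process many times and computed a 90% CI each time, about 90% of those intervals would contain the true population parameter.

For this specific interval (40, 48):
- Midpoint (point estimate): 44
- Margin of error: 4

The correct interpretation is the one stating confidence that the true parameter lies in the interval — option D.

D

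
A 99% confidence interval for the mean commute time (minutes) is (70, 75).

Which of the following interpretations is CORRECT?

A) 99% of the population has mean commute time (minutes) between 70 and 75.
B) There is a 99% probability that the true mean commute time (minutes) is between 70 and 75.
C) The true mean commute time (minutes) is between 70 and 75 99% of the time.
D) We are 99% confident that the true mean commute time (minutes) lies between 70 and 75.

A confidence interval represents our confidence in the procedure, not a probability statement about the parameter.

Key concept: If we repeated this sampling process many times and computed a 99% CI each time, about 99% of those intervals would contain the true population parameter.

For this specific interval (70, 75):
- Midpoint (point estimate): 72.5
- Margin of error: 2.5

The correct interpretation is the one stating confidence that the true parameter lies in the interval — option D.

D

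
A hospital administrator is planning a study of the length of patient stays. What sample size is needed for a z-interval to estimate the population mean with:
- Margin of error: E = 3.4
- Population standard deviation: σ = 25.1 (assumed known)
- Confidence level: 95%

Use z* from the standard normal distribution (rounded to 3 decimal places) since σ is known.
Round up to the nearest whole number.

Using z* since population σ is known (z-interval formula).

For 95% confidence, z* = 1.96 (from standard normal table)

Sample size formula for z-interval: n = (z*σ/E)²

n = (1.96 × 25.1 / 3.4)²
  = (14.469412)²
  = 209.3639

Round up to the nearest whole number: n = 210

210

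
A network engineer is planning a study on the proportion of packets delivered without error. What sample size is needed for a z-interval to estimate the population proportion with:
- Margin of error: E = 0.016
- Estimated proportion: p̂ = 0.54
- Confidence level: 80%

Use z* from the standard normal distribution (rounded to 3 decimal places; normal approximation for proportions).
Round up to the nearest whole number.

Using z* for proportion z-interval (normal approximation).

For 80% confidence, z* = 1.282 (from standard normal table)

Sample size formula for proportion z-interval: n = z*²p̂(1-p̂)/E²

n = 1.282² × 0.54 × 0.46 / 0.016²
  = 1.643524 × 0.2484 / 0.000256
  = 1594.7319

Round up to the nearest whole number: n = 1595

1595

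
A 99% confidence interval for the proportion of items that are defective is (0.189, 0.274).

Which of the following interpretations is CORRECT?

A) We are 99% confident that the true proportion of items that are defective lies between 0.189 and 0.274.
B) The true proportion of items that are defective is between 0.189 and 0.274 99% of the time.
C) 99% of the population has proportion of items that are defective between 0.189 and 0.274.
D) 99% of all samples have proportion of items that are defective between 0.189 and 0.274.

A confidence interval represents our confidence in the procedure, not a probability statement about the parameter.

Key concept: If we repeated this sampling process many times and computed a 99% CI each time, about 99% of those intervals would contain the true population parameter.

For this specific interval (0.189, 0.274):
- Midpoint (point estimate): 0.2315
- Margin of error: 0.0425

The correct interpretation is the one stating confidence that the true parameter lies in the interval — option A.

A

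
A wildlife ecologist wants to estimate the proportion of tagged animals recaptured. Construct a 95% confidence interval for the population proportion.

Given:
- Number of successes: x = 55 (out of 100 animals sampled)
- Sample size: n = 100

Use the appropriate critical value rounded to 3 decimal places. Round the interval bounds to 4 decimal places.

Sample proportion: p̂ = 55/100 = 0.550000

Check conditions for normal approximation:
  np̂ = 55 ≥ 10 ✓
  n(1-p̂) = 45 ≥ 10 ✓

The sample is large enough, so use a z-interval (normal approximation) for the proportion.

For 95% confidence, z* = 1.96 (from standard normal table)

Standard error: SE = √(p̂(1-p̂)/n) = √(0.550000×0.450000/100) = 0.04974937

Margin of error: E = z* × SE = 1.96 × 0.04974937 = 0.097509

Z-interval: p̂ ± E = 0.550000 ± 0.097509 = (0.452491, 0.647509)

Rounded to 4 decimal places:

(0.4525, 0.6475)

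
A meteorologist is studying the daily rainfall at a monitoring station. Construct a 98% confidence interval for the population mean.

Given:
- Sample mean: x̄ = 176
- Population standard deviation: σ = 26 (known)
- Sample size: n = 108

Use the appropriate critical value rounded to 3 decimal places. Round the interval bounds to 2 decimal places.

The population standard deviation σ is known, so use a z-interval (standard normal critical value).

For 98% confidence, z* = 2.326 (from standard normal table)

Standard error: SE = σ/√n = 26/√108 = 2.501851

Margin of error: E = z* × SE = 2.326 × 2.501851 = 5.8193

Z-interval: x̄ ± E = 176 ± 5.8193 = (170.1807, 181.8193)

Rounded to 2 decimal places:

(170.18, 181.82)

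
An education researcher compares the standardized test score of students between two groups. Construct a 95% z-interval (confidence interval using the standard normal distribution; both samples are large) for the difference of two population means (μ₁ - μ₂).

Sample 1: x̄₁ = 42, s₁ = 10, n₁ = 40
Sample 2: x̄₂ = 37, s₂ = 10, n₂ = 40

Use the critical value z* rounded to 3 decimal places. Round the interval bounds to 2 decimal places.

Both samples are large (n₁ = 40 ≥ 30, n₂ = 40 ≥ 30), so a z-interval for the difference of means applies.

Point estimate: x̄₁ - x̄₂ = 42 - 37 = 5

Standard error: SE = √(s₁²/n₁ + s₂²/n₂)
= √(10²/40 + 10²/40)
= √(2.500000 + 2.500000)
= 2.236068

For 95% confidence, z* = 1.96 (from standard normal table)
Margin of error: E = z* × SE = 1.96 × 2.236068 = 4.3827

Z-interval: (x̄₁ - x̄₂) ± E = 5 ± 4.3827 = (0.6173, 9.3827)

Rounded to 2 decimal places:

(0.62, 9.38)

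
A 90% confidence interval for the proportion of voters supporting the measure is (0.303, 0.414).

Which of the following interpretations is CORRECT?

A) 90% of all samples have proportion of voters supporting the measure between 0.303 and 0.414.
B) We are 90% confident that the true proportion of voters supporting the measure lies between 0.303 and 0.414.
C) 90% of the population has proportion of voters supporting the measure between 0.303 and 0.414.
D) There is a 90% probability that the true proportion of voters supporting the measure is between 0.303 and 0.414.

A confidence interval represents our confidence in the procedure, not a probability statement about the parameter.

Key concept: If we repeated this sampling process many times and computed a 90% CI each time, about 90% of those intervals would contain the true population parameter.

For this specific interval (0.303, 0.414):
- Midpoint (point estimate): 0.3585
- Margin of error: 0.0555

The correct interpretation is the one stating confidence that the true parameter lies in the interval — option B.

B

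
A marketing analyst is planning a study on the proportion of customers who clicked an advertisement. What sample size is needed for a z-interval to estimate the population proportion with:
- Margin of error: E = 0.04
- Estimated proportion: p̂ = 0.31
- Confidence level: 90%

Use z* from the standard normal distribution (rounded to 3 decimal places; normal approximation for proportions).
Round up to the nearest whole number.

Using z* for proportion z-interval (normal approximation).

For 90% confidence, z* = 1.645 (from standard normal table)

Sample size formula for proportion z-interval: n = z*²p̂(1-p̂)/E²

n = 1.645² × 0.31 × 0.69 / 0.04²
  = 2.706025 × 0.2139 / 0.0016
  = 361.7617

Round up to the nearest whole number: n = 362

362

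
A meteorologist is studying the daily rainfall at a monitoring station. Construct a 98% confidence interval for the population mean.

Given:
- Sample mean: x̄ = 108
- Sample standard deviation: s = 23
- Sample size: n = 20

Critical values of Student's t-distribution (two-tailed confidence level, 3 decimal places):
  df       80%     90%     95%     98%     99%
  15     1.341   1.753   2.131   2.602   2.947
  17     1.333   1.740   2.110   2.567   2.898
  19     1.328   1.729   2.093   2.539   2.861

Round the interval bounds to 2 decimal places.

The population standard deviation σ is unknown (only the sample standard deviation s is given), so use a t-interval with df = n - 1 = 20 - 1 = 19.

For 98% confidence with df = 19, t* = 2.539 (from t-table)

Standard error: SE = s/√n = 23/√20 = 5.142956

Margin of error: E = t* × SE = 2.539 × 5.142956 = 13.0580

T-interval: x̄ ± E = 108 ± 13.0580 = (94.9420, 121.0580)

Rounded to 2 decimal places:

(94.94, 121.06)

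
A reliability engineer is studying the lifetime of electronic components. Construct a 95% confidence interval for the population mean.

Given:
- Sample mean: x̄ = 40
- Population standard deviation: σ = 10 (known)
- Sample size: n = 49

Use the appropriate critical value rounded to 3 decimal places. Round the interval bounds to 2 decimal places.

The population standard deviation σ is known, so use a z-interval (standard normal critical value).

For 95% confidence, z* = 1.96 (from standard normal table)

Standard error: SE = σ/√n = 10/√49 = 1.428571

Margin of error: E = z* × SE = 1.96 × 1.428571 = 2.8000

Z-interval: x̄ ± E = 40 ± 2.8000 = (37.2000, 42.8000)

Rounded to 2 decimal places:

(37.20, 42.80)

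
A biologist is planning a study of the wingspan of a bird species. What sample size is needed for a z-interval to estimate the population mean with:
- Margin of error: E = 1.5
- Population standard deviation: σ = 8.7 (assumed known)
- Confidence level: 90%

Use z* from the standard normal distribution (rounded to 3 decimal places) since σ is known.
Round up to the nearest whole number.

Using z* since population σ is known (z-interval formula).

For 90% confidence, z* = 1.645 (from standard normal table)

Sample size formula for z-interval: n = (z*σ/E)²

n = (1.645 × 8.7 / 1.5)²
  = (9.541000)²
  = 91.0307

Round up to the nearest whole number: n = 92

92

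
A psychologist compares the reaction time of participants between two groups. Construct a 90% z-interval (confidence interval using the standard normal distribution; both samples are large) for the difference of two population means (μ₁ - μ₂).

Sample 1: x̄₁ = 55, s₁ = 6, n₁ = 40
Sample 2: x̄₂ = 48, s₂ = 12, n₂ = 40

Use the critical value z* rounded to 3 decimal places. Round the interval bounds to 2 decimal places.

Both samples are large (n₁ = 40 ≥ 30, n₂ = 40 ≥ 30), so a z-interval for the difference of means applies.

Point estimate: x̄₁ - x̄₂ = 55 - 48 = 7

Standard error: SE = √(s₁²/n₁ + s₂²/n₂)
= √(6²/40 + 12²/40)
= √(0.900000 + 3.600000)
= 2.121320

For 90% confidence, z* = 1.645 (from standard normal table)
Margin of error: E = z* × SE = 1.645 × 2.121320 = 3.4896

Z-interval: (x̄₁ - x̄₂) ± E = 7 ± 3.4896 = (3.5104, 10.4896)

Rounded to 2 decimal places:

(3.51, 10.49)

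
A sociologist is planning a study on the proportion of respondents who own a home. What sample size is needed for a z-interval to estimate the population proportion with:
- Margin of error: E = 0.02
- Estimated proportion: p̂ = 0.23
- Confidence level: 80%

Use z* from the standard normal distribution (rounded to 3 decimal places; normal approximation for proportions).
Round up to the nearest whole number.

Using z* for proportion z-interval (normal approximation).

For 80% confidence, z* = 1.282 (from standard normal table)

Sample size formula for proportion z-interval: n = z*²p̂(1-p̂)/E²

n = 1.282² × 0.23 × 0.77 / 0.02²
  = 1.643524 × 0.1771 / 0.0004
  = 727.6703

Round up to the nearest whole number: n = 728

728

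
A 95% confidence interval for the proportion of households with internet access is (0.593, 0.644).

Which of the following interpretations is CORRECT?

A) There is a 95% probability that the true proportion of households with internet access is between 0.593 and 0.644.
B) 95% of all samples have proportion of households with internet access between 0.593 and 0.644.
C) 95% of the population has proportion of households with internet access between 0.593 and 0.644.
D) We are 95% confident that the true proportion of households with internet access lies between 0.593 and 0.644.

A confidence interval represents our confidence in the procedure, not a probability statement about the parameter.

Key concept: If we repeated this sampling process many times and computed a 95% CI each time, about 95% of those intervals would contain the true population parameter.

For this specific interval (0.593, 0.644):
- Midpoint (point estimate): 0.6185
- Margin of error: 0.0255

The correct interpretation is the one stating confidence that the true parameter lies in the interval — option D.

D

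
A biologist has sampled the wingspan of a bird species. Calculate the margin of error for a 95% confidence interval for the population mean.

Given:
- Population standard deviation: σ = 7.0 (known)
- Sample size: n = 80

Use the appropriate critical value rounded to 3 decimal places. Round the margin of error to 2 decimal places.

The population standard deviation σ is known, so use the z-interval margin of error formula.

For 95% confidence, z* = 1.96 (from standard normal table)

Margin of error formula for z-interval: E = z* × σ/√n

E = 1.96 × 7.0/√80
  = 1.96 × 0.782624
  = 1.5339

Rounded to 2 decimal places:

1.53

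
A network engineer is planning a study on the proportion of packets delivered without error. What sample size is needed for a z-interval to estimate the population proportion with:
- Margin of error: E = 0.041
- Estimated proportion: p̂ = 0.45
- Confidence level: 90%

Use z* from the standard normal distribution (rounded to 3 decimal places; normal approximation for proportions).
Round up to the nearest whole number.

Using z* for proportion z-interval (normal approximation).

For 90% confidence, z* = 1.645 (from standard normal table)

Sample size formula for proportion z-interval: n = z*²p̂(1-p̂)/E²

n = 1.645² × 0.45 × 0.55 / 0.041²
  = 2.706025 × 0.2475 / 0.001681
  = 398.4183

Round up to the nearest whole number: n = 399

399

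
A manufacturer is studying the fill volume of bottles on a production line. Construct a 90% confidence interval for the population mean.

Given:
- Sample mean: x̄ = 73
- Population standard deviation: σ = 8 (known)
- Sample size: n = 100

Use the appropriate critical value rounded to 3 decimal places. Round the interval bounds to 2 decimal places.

The population standard deviation σ is known, so use a z-interval (standard normal critical value).

For 90% confidence, z* = 1.645 (from standard normal table)

Standard error: SE = σ/√n = 8/√100 = 0.800000

Margin of error: E = z* × SE = 1.645 × 0.800000 = 1.3160

Z-interval: x̄ ± E = 73 ± 1.3160 = (71.6840, 74.3160)

Rounded to 2 decimal places:

(71.68, 74.32)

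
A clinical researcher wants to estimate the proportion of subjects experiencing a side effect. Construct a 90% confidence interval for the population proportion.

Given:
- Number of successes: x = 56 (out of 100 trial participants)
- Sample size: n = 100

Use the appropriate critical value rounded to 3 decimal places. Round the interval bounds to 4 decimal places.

Sample proportion: p̂ = 56/100 = 0.560000

Check conditions for normal approximation:
  np̂ = 56 ≥ 10 ✓
  n(1-p̂) = 44 ≥ 10 ✓

The sample is large enough, so use a z-interval (normal approximation) for the proportion.

For 90% confidence, z* = 1.645 (from standard normal table)

Standard error: SE = √(p̂(1-p̂)/n) = √(0.560000×0.440000/100) = 0.04963869

Margin of error: E = z* × SE = 1.645 × 0.04963869 = 0.081656

Z-interval: p̂ ± E = 0.560000 ± 0.081656 = (0.478344, 0.641656)

Rounded to 4 decimal places:

(0.4783, 0.6417)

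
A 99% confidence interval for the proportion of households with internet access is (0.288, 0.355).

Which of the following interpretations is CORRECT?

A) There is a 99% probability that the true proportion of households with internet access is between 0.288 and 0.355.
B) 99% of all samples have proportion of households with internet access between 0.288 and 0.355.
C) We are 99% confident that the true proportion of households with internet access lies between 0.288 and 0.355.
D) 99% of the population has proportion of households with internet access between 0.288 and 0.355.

A confidence interval represents our confidence in the procedure, not a probability statement about the parameter.

Key concept: If we repeated this sampling process many times and computed a 99% CI each time, about 99% of those intervals would contain the true population parameter.

For this specific interval (0.288, 0.355):
- Midpoint (point estimate): 0.3215
- Margin of error: 0.0335

The correct interpretation is the one stating confidence that the true parameter lies in the interval — option C.

C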